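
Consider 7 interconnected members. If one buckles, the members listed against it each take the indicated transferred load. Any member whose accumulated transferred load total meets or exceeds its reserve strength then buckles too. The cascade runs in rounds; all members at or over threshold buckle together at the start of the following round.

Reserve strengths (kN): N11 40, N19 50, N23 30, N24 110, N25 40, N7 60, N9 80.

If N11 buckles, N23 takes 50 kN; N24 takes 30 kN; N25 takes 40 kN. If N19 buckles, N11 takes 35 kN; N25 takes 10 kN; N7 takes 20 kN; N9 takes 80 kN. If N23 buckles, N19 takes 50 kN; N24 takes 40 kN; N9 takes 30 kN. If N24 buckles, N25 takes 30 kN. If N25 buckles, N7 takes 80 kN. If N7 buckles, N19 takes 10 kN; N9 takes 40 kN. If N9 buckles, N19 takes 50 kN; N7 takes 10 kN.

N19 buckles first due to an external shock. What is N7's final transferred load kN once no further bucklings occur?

30

Round 1 — N19 buckles (initial).
  N11: +35 → 35 < 40
  N25: +10 → 10 < 40
  N7: +20 → 20 < 60
  N9: +80 → 80 ≥ 80
Round 2 — N9 buckles.
  N7: +10 → 30 < 60
No further bucklings.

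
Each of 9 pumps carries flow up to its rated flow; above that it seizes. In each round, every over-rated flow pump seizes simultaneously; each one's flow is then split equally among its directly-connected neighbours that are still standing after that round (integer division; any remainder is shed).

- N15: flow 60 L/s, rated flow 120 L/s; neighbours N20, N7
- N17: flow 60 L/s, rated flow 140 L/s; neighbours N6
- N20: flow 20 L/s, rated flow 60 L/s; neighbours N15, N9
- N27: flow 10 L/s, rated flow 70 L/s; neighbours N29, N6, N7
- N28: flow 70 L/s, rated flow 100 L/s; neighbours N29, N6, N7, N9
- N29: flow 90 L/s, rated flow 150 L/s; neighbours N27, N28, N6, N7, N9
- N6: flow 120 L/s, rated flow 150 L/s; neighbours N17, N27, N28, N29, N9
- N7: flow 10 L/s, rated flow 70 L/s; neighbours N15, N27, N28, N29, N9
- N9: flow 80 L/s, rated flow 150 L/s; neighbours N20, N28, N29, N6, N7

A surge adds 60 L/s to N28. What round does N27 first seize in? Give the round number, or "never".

Round 1 — N28 at 130 > 100. N28 seizes.
  N28 sheds 130 L/s to N29, N6, N7, N9: 32 each (2 lost).
    N29: 90+32 = 122 ≤ 150
    N6: 120+32 = 152 > 150
    N7: 10+32 = 42 ≤ 70
    N9: 80+32 = 112 ≤ 150
Round 2 — N6 seizes.
  N6 sheds 152 L/s to N17, N27, N29, N9: 38 each.
    N17: 60+38 = 98 ≤ 140
    N27: 10+38 = 48 ≤ 70
    N29: 122+38 = 160 > 150
    N9: 112+38 = 150 ≤ 150
Round 3 — N29 seizes.
  N29 sheds 160 L/s to N27, N7, N9: 53 each (1 lost).
    N27: 48+53 = 101 > 70
    N7: 42+53 = 95 > 70
    N9: 150+53 = 203 > 150
Round 4 — N27, N7, N9 seize.
  N27 sheds 101 L/s: no online neighbours, lost.
  N7 sheds 95 L/s to N15: 95 each.
    N15: 60+95 = 155 > 120
  N9 sheds 203 L/s to N20: 203 each.
    N20: 20+203 = 223 > 60
Round 5 — N15, N20 seize.
  N15 sheds 155 L/s: no online neighbours, lost.
  N20 sheds 223 L/s: no online neighbours, lost.
No further seizures.

4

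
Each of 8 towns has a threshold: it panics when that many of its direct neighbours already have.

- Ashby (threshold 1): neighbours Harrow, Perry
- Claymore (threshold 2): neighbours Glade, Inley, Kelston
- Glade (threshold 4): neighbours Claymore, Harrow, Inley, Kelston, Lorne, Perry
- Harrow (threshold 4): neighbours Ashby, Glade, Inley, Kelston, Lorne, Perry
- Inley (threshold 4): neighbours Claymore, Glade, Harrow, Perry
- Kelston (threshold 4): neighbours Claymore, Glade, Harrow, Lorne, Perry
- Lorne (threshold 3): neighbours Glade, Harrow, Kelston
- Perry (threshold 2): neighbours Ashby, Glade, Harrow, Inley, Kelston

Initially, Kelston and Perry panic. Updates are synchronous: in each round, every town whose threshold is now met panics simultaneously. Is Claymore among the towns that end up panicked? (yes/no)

Round 1 — Kelston, Perry panic (initial).
Round 2 — checking thresholds:
  Ashby: 1 of 2 neighbours ≥ 1, panics.
  Claymore: 1 of 3 neighbours < 2, not yet.
  Glade: 2 of 6 neighbours < 4, not yet.
  Harrow: 2 of 6 neighbours < 4, not yet.
  Inley: 1 of 4 neighbours < 4, not yet.
  Lorne: 1 of 3 neighbours < 3, not yet.
Round 3 — no new panics; cascade stops.

no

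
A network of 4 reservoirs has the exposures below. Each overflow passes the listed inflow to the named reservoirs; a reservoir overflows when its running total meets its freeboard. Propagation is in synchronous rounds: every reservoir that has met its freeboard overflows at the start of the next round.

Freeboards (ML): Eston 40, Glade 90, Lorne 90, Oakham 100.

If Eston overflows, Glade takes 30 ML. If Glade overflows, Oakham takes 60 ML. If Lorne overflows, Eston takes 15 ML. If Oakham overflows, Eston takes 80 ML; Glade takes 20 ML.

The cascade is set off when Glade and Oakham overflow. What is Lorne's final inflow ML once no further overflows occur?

Round 1 — Glade, Oakham overflow (initial).
  Eston: +80 → 80 ≥ 40
Round 2 — Eston overflows.
No further overflows.

0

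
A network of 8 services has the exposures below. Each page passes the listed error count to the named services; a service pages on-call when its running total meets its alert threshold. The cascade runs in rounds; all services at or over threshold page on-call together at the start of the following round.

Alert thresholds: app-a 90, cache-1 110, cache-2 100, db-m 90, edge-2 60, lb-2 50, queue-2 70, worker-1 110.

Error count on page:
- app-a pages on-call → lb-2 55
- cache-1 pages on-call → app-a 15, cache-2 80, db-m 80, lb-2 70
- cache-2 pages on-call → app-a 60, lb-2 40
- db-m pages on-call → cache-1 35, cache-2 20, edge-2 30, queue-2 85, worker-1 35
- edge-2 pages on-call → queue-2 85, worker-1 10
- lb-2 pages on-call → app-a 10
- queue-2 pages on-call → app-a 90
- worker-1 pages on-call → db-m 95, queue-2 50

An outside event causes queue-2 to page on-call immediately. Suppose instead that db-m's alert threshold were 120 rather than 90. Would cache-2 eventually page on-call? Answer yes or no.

With db-m's alert threshold at 120:
Round 1 — queue-2 pages on-call (initial).
  app-a: +90 → 90 ≥ 90
Round 2 — app-a pages on-call.
  lb-2: +55 → 55 ≥ 50
Round 3 — lb-2 pages on-call.
No further pages.

no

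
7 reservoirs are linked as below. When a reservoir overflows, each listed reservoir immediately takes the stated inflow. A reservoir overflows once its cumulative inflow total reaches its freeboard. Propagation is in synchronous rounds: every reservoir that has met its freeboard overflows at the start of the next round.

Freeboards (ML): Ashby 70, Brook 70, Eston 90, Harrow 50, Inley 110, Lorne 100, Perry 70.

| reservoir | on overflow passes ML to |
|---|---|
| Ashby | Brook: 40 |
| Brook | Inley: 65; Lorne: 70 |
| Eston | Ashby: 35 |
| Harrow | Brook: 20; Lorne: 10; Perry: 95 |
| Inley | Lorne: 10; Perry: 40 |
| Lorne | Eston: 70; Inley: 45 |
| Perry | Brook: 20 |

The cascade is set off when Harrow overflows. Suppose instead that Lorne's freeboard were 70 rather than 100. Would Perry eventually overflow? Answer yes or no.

yes

With Lorne's freeboard at 70:
Round 1 — Harrow overflows (initial).
  Brook: +20 → 20 < 70
  Lorne: +10 → 10 < 70
  Perry: +95 → 95 ≥ 70
Round 2 — Perry overflows.
  Brook: +20 → 40 < 70
No further overflows.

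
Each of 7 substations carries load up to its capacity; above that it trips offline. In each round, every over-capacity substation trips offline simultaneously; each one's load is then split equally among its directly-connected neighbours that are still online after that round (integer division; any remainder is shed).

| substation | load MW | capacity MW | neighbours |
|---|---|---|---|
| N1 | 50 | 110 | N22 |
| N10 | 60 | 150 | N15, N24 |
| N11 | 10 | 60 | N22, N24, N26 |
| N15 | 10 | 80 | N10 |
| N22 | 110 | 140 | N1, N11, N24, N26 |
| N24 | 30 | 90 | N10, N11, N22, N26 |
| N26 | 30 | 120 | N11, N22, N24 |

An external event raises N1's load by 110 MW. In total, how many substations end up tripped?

5

Round 1 — N1 at 160 > 110. N1 trips offline.
  N1 sheds 160 MW to N22: 160 each.
    N22: 110+160 = 270 > 140
Round 2 — N22 trips offline.
  N22 sheds 270 MW to N11, N24, N26: 90 each.
    N11: 10+90 = 100 > 60
    N24: 30+90 = 120 > 90
    N26: 30+90 = 120 ≤ 120
Round 3 — N11, N24 trip offline.
  N11 sheds 100 MW to N26: 100 each.
    N26: 120+100 = 220 > 120
  N24 sheds 120 MW to N10, N26: 60 each.
    N10: 60+60 = 120 ≤ 150
    N26: 220+60 = 280 > 120
Round 4 — N26 trips offline.
  N26 sheds 280 MW: no online neighbours, lost.
No further trips.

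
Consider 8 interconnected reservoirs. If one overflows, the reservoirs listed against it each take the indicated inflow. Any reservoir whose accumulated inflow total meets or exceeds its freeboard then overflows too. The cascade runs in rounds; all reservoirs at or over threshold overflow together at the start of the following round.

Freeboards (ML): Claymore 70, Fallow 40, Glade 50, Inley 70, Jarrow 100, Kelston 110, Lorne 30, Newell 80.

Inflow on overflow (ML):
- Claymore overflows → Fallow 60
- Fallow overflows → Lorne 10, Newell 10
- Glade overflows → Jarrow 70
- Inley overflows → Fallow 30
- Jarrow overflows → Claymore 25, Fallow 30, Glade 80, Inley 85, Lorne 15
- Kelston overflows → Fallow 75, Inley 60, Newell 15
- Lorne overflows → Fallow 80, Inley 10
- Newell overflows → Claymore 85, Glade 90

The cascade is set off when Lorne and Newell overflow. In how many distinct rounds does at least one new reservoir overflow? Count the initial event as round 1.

Round 1 — Lorne, Newell overflow (initial).
  Claymore: +85 → 85 ≥ 70
  Fallow: +80 → 80 ≥ 40
  Glade: +90 → 90 ≥ 50
  Inley: +10 → 10 < 70
Round 2 — Claymore, Fallow, Glade overflow.
  Jarrow: +70 → 70 < 100
No further overflows.

2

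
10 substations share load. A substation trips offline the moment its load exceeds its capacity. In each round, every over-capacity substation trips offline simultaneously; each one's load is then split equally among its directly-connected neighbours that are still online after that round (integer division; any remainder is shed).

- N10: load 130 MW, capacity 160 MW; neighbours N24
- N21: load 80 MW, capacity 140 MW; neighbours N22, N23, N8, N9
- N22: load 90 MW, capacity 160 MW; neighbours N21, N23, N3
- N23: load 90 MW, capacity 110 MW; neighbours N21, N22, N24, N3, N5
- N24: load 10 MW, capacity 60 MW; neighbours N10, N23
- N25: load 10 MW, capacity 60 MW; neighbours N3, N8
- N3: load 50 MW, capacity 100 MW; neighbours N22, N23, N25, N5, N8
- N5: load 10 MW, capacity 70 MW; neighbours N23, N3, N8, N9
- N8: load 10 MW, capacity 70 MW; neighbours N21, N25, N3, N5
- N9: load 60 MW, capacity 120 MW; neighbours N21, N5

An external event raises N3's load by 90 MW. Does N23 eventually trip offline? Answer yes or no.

yes

Round 1 — N3 at 140 > 100. N3 trips offline.
  N3 sheds 140 MW to N22, N23, N25, N5, N8: 28 each.
    N22: 90+28 = 118 ≤ 160
    N23: 90+28 = 118 > 110
    N25: 10+28 = 38 ≤ 60
    N5: 10+28 = 38 ≤ 70
    N8: 10+28 = 38 ≤ 70
Round 2 — N23 trips offline.
  N23 sheds 118 MW to N21, N22, N24, N5: 29 each (2 lost).
    N21: 80+29 = 109 ≤ 140
    N22: 118+29 = 147 ≤ 160
    N24: 10+29 = 39 ≤ 60
    N5: 38+29 = 67 ≤ 70
No further trips.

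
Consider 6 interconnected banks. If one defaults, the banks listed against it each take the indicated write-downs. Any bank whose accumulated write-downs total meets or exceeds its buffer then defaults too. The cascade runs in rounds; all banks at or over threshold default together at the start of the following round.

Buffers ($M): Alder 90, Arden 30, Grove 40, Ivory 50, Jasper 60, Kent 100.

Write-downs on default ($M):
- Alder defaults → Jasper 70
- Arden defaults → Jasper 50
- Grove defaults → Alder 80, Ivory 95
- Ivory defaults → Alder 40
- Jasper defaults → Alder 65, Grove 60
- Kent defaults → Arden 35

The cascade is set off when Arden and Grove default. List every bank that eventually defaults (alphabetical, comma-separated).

Round 1 — Arden, Grove default (initial).
  Alder: +80 → 80 < 90
  Ivory: +95 → 95 ≥ 50
  Jasper: +50 → 50 < 60
Round 2 — Ivory defaults.
  Alder: +40 → 120 ≥ 90
Round 3 — Alder defaults.
  Jasper: +70 → 120 ≥ 60
Round 4 — Jasper defaults.
No further defaults.

Alder, Arden, Grove, Ivory, Jasper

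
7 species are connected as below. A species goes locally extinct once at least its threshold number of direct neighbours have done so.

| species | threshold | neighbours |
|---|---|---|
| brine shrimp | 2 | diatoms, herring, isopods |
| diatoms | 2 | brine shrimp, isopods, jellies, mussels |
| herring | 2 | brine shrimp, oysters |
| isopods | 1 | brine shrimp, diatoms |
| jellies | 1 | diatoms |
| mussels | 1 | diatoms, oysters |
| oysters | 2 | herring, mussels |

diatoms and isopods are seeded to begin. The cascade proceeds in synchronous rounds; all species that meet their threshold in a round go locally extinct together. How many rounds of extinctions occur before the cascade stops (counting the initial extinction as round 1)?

2

Round 1 — diatoms, isopods go locally extinct (initial).
Round 2 — checking thresholds:
  brine shrimp: 2 of 3 neighbours ≥ 2, goes locally extinct.
  jellies: 1 of 1 neighbours ≥ 1, goes locally extinct.
  mussels: 1 of 2 neighbours ≥ 1, goes locally extinct.
Round 3 — no new extinctions; cascade stops.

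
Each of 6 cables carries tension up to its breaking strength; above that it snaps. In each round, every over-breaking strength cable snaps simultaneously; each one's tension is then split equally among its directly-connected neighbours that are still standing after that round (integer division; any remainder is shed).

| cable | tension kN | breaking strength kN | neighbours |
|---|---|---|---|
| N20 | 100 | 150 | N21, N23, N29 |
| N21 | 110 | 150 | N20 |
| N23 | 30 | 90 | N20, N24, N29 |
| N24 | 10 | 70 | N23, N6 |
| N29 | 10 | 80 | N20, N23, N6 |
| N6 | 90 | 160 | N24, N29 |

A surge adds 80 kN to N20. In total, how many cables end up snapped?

2

Round 1 — N20 at 180 > 150. N20 snaps.
  N20 sheds 180 kN to N21, N23, N29: 60 each.
    N21: 110+60 = 170 > 150
    N23: 30+60 = 90 ≤ 90
    N29: 10+60 = 70 ≤ 80
Round 2 — N21 snaps.
  N21 sheds 170 kN: no online neighbours, lost.
No further breaks.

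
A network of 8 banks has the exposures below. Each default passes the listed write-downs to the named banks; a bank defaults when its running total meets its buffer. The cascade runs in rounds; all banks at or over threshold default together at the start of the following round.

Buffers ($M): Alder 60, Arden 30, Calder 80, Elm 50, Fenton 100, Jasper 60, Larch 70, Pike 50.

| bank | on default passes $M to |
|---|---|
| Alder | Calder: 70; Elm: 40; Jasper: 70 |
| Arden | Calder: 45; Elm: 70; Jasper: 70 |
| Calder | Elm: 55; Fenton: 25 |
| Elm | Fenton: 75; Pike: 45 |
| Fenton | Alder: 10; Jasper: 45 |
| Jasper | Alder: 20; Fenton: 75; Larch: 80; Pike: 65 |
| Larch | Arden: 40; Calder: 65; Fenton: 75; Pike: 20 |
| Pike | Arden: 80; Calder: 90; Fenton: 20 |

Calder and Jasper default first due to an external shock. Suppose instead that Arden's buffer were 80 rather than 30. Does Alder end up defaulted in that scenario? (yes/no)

no

With Arden's buffer at 80:
Round 1 — Calder, Jasper default (initial).
  Alder: +20 → 20 < 60
  Elm: +55 → 55 ≥ 50
  Fenton: +25+75 → 100 ≥ 100
  Larch: +80 → 80 ≥ 70
  Pike: +65 → 65 ≥ 50
Round 2 — Elm, Fenton, Larch, Pike default.
  Alder: +10 → 30 < 60
  Arden: +40+80 → 120 ≥ 80
Round 3 — Arden defaults.
No further defaults.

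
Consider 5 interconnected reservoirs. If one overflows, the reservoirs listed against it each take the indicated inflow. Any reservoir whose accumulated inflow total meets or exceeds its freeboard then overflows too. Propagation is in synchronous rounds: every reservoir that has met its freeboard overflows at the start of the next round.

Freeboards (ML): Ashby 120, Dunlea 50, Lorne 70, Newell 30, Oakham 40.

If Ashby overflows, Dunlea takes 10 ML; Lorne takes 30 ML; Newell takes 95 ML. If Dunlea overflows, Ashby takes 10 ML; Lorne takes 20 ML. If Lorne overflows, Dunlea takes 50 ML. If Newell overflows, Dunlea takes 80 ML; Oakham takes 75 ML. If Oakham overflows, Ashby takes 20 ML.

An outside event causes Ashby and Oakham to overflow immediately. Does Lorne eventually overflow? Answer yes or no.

no

Round 1 — Ashby, Oakham overflow (initial).
  Dunlea: +10 → 10 < 50
  Lorne: +30 → 30 < 70
  Newell: +95 → 95 ≥ 30
Round 2 — Newell overflows.
  Dunlea: +80 → 90 ≥ 50
Round 3 — Dunlea overflows.
  Lorne: +20 → 50 < 70
No further overflows.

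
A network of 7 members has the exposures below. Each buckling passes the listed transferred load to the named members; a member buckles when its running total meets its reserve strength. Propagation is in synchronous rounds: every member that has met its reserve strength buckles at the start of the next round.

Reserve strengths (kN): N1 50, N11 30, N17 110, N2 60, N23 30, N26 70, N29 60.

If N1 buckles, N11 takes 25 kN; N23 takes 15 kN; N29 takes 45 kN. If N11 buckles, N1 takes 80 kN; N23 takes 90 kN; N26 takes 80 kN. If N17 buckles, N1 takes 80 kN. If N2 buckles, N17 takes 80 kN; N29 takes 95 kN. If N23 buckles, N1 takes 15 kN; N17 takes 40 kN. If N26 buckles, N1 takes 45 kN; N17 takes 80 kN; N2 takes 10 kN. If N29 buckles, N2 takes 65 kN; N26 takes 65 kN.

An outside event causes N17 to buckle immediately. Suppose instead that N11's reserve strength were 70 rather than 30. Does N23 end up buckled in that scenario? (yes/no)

With N11's reserve strength at 70:
Round 1 — N17 buckles (initial).
  N1: +80 → 80 ≥ 50
Round 2 — N1 buckles.
  N11: +25 → 25 < 70
  N23: +15 → 15 < 30
  N29: +45 → 45 < 60
No further bucklings.

no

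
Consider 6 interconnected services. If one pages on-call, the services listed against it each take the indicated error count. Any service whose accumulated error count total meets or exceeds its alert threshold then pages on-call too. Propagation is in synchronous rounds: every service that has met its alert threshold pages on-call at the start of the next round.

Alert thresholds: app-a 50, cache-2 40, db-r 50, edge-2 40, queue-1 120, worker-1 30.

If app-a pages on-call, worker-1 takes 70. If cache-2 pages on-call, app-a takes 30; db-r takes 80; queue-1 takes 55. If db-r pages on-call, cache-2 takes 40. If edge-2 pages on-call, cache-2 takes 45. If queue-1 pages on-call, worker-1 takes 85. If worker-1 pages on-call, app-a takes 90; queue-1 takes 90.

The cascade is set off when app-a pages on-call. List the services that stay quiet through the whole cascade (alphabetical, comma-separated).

Round 1 — app-a pages on-call (initial).
  worker-1: +70 → 70 ≥ 30
Round 2 — worker-1 pages on-call.
  queue-1: +90 → 90 < 120
No further pages.

cache-2, db-r, edge-2, queue-1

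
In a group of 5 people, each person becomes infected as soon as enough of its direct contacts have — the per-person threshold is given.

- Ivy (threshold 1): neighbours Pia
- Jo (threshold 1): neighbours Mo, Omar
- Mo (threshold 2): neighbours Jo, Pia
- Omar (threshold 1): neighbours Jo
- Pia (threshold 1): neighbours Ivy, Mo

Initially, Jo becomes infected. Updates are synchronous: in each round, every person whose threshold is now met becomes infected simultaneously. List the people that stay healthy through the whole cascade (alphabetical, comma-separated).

Ivy, Mo, Pia

Round 1 — Jo becomes infected (initial).
Round 2 — checking thresholds:
  Mo: 1 of 2 neighbours < 2, below threshold.
  Omar: 1 of 1 neighbours ≥ 1, becomes infected.
Round 3 — no new infections; cascade stops.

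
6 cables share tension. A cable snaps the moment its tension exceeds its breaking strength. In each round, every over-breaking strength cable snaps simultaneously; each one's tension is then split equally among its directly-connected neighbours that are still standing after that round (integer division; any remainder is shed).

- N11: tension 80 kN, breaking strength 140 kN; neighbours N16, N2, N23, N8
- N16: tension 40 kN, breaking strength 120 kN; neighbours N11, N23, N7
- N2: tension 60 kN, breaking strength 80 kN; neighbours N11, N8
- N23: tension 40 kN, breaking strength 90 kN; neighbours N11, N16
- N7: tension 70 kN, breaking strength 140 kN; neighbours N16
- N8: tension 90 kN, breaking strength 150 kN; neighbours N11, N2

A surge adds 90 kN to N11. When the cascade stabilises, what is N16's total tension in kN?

Round 1 — N11 at 170 > 140. N11 snaps.
  N11 sheds 170 kN to N16, N2, N23, N8: 42 each (2 lost).
    N16: 40+42 = 82 ≤ 120
    N2: 60+42 = 102 > 80
    N23: 40+42 = 82 ≤ 90
    N8: 90+42 = 132 ≤ 150
Round 2 — N2 snaps.
  N2 sheds 102 kN to N8: 102 each.
    N8: 132+102 = 234 > 150
Round 3 — N8 snaps.
  N8 sheds 234 kN: no online neighbours, lost.
No further breaks.

82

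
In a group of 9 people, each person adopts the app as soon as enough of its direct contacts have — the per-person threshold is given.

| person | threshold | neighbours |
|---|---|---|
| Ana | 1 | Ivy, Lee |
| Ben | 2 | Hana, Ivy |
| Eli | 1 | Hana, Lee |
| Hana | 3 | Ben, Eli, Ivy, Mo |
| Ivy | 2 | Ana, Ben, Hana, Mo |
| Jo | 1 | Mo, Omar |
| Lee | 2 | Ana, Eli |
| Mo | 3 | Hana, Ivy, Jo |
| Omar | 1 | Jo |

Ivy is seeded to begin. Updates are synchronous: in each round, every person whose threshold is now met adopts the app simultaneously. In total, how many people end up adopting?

Round 1 — Ivy adopts the app (initial).
Round 2 — checking thresholds:
  Ana: 1 of 2 neighbours ≥ 1, adopts the app.
  Ben: 1 of 2 neighbours < 2, below threshold.
  Hana: 1 of 4 neighbours < 3, below threshold.
  Mo: 1 of 3 neighbours < 3, below threshold.
Round 3 — no new adoptions; cascade stops.

2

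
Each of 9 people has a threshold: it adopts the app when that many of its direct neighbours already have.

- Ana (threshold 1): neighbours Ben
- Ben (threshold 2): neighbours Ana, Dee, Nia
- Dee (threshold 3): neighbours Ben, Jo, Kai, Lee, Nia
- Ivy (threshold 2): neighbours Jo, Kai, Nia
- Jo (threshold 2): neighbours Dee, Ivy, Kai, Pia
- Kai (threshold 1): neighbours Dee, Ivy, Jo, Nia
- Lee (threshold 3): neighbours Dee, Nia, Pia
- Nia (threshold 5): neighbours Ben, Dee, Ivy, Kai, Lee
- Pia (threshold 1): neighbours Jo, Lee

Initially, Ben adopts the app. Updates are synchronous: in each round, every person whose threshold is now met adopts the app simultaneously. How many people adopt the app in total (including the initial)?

2

Round 1 — Ben adopts the app (initial).
Round 2 — checking thresholds:
  Ana: 1 of 1 neighbours ≥ 1, adopts the app.
  Dee: 1 of 5 neighbours < 3, not yet.
  Nia: 1 of 5 neighbours < 5, not yet.
Round 3 — no new adoptions; cascade stops.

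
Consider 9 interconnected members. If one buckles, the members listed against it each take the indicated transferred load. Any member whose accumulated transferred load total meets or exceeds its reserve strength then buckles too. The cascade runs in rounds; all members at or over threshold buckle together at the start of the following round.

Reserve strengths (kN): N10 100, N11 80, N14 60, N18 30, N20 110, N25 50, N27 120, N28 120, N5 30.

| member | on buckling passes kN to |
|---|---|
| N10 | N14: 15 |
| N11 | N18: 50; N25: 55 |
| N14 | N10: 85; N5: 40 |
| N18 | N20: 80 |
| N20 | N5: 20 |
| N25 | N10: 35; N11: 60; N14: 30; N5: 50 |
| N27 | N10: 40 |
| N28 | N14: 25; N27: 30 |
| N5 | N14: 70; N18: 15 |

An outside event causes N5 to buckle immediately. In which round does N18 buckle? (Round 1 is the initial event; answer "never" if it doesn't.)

Round 1 — N5 buckles (initial).
  N14: +70 → 70 ≥ 60
  N18: +15 → 15 < 30
Round 2 — N14 buckles.
  N10: +85 → 85 < 100
No further bucklings.

never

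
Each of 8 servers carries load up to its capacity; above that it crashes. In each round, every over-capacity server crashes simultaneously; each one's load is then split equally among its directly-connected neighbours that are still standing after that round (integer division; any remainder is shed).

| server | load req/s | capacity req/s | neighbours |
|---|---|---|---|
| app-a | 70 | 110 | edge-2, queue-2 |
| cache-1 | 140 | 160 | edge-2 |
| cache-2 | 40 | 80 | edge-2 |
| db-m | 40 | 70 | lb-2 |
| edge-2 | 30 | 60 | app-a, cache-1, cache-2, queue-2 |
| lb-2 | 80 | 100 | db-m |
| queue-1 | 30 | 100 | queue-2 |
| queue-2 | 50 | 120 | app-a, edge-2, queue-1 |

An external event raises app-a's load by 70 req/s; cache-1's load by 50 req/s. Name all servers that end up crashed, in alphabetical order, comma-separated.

app-a, cache-1, cache-2, edge-2, queue-1, queue-2

Round 1 — app-a at 140 > 110; cache-1 at 190 > 160. app-a, cache-1 crash.
  app-a sheds 140 req/s to edge-2, queue-2: 70 each.
    edge-2: 30+70 = 100 > 60
    queue-2: 50+70 = 120 ≤ 120
  cache-1 sheds 190 req/s to edge-2: 190 each.
    edge-2: 100+190 = 290 > 60
Round 2 — edge-2 crashes.
  edge-2 sheds 290 req/s to cache-2, queue-2: 145 each.
    cache-2: 40+145 = 185 > 80
    queue-2: 120+145 = 265 > 120
Round 3 — cache-2, queue-2 crash.
  cache-2 sheds 185 req/s: no online neighbours, lost.
  queue-2 sheds 265 req/s to queue-1: 265 each.
    queue-1: 30+265 = 295 > 100
Round 4 — queue-1 crashes.
  queue-1 sheds 295 req/s: no online neighbours, lost.
No further crashes.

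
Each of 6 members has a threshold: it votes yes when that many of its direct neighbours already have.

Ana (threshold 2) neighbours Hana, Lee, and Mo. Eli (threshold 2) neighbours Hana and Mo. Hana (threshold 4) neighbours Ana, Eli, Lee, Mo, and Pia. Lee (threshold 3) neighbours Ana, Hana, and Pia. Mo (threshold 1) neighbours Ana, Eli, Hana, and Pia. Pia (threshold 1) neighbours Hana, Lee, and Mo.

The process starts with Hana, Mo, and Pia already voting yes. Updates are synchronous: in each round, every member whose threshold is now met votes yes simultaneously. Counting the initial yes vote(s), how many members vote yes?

Round 1 — Hana, Mo, Pia vote yes (initial).
Round 2 — checking thresholds:
  Ana: 2 of 3 neighbours ≥ 2, votes yes.
  Eli: 2 of 2 neighbours ≥ 2, votes yes.
  Lee: 2 of 3 neighbours < 3, holds.
Round 3 — checking thresholds:
  Lee: 3 of 3 neighbours ≥ 3, votes yes.
Round 4 — no new yes votes; cascade stops.

6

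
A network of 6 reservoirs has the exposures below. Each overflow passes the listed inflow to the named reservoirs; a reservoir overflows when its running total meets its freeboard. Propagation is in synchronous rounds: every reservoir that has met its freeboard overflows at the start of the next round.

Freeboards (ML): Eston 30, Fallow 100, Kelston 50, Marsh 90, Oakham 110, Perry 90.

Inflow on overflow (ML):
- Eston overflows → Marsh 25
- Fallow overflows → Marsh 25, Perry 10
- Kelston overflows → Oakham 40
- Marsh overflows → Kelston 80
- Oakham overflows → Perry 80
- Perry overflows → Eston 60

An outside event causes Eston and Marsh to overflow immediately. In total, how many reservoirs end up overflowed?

Round 1 — Eston, Marsh overflow (initial).
  Kelston: +80 → 80 ≥ 50
Round 2 — Kelston overflows.
  Oakham: +40 → 40 < 110
No further overflows.

3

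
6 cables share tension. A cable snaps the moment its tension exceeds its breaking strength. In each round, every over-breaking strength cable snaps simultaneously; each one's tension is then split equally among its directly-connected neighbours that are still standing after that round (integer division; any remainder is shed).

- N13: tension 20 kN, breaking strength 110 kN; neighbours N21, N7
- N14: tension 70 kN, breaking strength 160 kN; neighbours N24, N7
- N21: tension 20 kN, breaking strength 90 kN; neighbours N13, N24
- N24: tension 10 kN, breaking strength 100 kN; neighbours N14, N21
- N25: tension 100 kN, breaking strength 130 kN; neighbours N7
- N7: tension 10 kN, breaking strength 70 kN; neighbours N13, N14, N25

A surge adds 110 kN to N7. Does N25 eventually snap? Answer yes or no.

Round 1 — N7 at 120 > 70. N7 snaps.
  N7 sheds 120 kN to N13, N14, N25: 40 each.
    N13: 20+40 = 60 ≤ 110
    N14: 70+40 = 110 ≤ 160
    N25: 100+40 = 140 > 130
Round 2 — N25 snaps.
  N25 sheds 140 kN: no online neighbours, lost.
No further breaks.

yes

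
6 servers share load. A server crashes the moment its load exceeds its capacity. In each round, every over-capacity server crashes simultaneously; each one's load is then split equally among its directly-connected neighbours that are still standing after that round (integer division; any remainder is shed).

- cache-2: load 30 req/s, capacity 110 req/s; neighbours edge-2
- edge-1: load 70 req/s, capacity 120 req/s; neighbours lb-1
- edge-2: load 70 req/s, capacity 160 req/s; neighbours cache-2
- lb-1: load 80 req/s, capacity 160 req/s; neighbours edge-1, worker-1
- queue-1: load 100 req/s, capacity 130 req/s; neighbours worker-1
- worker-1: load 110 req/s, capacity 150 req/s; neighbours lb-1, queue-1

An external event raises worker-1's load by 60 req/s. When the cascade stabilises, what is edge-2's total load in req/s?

70

Round 1 — worker-1 at 170 > 150. worker-1 crashes.
  worker-1 sheds 170 req/s to lb-1, queue-1: 85 each.
    lb-1: 80+85 = 165 > 160
    queue-1: 100+85 = 185 > 130
Round 2 — lb-1, queue-1 crash.
  lb-1 sheds 165 req/s to edge-1: 165 each.
    edge-1: 70+165 = 235 > 120
  queue-1 sheds 185 req/s: no online neighbours, lost.
Round 3 — edge-1 crashes.
  edge-1 sheds 235 req/s: no online neighbours, lost.
No further crashes.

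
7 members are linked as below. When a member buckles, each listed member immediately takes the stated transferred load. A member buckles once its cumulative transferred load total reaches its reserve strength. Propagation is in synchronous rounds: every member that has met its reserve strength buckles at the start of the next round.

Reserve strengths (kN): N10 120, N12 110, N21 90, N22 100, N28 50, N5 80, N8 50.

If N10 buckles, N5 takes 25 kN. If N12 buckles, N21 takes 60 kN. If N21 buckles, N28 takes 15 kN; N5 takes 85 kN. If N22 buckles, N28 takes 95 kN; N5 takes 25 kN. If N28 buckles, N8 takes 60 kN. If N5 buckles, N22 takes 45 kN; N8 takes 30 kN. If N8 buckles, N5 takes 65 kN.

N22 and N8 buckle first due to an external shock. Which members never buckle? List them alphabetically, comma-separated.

N10, N12, N21

Round 1 — N22, N8 buckle (initial).
  N28: +95 → 95 ≥ 50
  N5: +25+65 → 90 ≥ 80
Round 2 — N28, N5 buckle.
No further bucklings.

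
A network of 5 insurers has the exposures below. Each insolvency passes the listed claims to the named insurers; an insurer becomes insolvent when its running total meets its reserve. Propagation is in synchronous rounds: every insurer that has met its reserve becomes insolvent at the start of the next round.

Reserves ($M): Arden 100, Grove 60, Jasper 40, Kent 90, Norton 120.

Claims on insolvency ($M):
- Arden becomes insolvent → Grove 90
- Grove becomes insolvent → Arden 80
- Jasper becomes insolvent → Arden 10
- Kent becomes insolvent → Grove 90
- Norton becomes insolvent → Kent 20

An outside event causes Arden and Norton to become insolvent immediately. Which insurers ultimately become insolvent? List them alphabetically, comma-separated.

Arden, Grove, Norton

Round 1 — Arden, Norton become insolvent (initial).
  Grove: +90 → 90 ≥ 60
  Kent: +20 → 20 < 90
Round 2 — Grove becomes insolvent.
No further insolvencies.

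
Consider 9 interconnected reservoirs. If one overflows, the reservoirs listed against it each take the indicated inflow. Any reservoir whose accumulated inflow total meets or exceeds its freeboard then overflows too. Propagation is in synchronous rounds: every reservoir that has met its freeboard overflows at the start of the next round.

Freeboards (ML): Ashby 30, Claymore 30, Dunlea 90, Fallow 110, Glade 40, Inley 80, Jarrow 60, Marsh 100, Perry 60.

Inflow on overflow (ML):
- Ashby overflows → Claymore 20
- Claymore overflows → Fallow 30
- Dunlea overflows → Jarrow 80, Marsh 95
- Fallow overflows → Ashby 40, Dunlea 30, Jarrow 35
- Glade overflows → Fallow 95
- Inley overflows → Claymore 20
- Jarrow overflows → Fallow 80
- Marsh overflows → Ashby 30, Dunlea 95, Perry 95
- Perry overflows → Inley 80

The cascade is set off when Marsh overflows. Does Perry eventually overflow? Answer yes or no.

Round 1 — Marsh overflows (initial).
  Ashby: +30 → 30 ≥ 30
  Dunlea: +95 → 95 ≥ 90
  Perry: +95 → 95 ≥ 60
Round 2 — Ashby, Dunlea, Perry overflow.
  Claymore: +20 → 20 < 30
  Inley: +80 → 80 ≥ 80
  Jarrow: +80 → 80 ≥ 60
Round 3 — Inley, Jarrow overflow.
  Claymore: +20 → 40 ≥ 30
  Fallow: +80 → 80 < 110
Round 4 — Claymore overflows.
  Fallow: +30 → 110 ≥ 110
Round 5 — Fallow overflows.
No further overflows.

yes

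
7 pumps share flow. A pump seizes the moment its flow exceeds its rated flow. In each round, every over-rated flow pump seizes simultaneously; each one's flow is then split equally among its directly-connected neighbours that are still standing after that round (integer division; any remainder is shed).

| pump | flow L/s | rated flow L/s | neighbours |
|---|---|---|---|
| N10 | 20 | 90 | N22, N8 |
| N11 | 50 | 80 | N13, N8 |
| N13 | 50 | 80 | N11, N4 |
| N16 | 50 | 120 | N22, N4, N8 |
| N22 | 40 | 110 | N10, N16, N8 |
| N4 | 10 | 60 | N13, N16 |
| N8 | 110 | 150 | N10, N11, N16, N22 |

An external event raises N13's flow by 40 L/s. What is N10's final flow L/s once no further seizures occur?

Round 1 — N13 at 90 > 80. N13 seizes.
  N13 sheds 90 L/s to N11, N4: 45 each.
    N11: 50+45 = 95 > 80
    N4: 10+45 = 55 ≤ 60
Round 2 — N11 seizes.
  N11 sheds 95 L/s to N8: 95 each.
    N8: 110+95 = 205 > 150
Round 3 — N8 seizes.
  N8 sheds 205 L/s to N10, N16, N22: 68 each (1 lost).
    N10: 20+68 = 88 ≤ 90
    N16: 50+68 = 118 ≤ 120
    N22: 40+68 = 108 ≤ 110
No further seizures.

88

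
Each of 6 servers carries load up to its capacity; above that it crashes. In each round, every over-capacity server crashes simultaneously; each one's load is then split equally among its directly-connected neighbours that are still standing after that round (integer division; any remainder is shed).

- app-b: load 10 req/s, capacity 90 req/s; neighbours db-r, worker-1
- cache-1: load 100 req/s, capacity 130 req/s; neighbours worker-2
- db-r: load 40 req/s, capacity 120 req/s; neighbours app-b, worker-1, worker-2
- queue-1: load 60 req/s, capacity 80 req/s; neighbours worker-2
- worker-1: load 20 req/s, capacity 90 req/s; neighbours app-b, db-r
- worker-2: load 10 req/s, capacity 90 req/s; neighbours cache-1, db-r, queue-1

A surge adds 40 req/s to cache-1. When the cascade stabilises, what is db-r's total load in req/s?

115

Round 1 — cache-1 at 140 > 130. cache-1 crashes.
  cache-1 sheds 140 req/s to worker-2: 140 each.
    worker-2: 10+140 = 150 > 90
Round 2 — worker-2 crashes.
  worker-2 sheds 150 req/s to db-r, queue-1: 75 each.
    db-r: 40+75 = 115 ≤ 120
    queue-1: 60+75 = 135 > 80
Round 3 — queue-1 crashes.
  queue-1 sheds 135 req/s: no online neighbours, lost.
No further crashes.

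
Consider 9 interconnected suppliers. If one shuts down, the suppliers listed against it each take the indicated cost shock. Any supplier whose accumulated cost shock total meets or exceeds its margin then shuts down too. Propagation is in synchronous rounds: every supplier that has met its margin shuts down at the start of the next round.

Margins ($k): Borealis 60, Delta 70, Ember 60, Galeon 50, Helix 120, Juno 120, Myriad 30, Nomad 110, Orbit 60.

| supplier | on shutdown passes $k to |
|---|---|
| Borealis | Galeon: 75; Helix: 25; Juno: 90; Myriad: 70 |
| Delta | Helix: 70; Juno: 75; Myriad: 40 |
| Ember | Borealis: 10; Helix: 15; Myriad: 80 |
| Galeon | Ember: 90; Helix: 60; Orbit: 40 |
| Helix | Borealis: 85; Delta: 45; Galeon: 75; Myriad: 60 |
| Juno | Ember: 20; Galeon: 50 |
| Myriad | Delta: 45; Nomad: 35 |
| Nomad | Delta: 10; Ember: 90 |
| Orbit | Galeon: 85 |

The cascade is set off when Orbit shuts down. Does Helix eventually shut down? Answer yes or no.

Round 1 — Orbit shuts down (initial).
  Galeon: +85 → 85 ≥ 50
Round 2 — Galeon shuts down.
  Ember: +90 → 90 ≥ 60
  Helix: +60 → 60 < 120
Round 3 — Ember shuts down.
  Borealis: +10 → 10 < 60
  Helix: +15 → 75 < 120
  Myriad: +80 → 80 ≥ 30
Round 4 — Myriad shuts down.
  Delta: +45 → 45 < 70
  Nomad: +35 → 35 < 110
No further shutdowns.

no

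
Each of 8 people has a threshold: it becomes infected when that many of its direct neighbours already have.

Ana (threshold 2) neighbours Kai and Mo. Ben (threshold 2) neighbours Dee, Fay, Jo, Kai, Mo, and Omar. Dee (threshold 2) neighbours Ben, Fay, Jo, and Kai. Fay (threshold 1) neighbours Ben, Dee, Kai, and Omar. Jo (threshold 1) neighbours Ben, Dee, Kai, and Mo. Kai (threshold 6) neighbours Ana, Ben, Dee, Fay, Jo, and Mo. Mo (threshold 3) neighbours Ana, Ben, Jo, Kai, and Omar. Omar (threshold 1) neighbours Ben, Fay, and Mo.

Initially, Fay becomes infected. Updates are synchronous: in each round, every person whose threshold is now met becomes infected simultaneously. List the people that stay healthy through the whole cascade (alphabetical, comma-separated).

Ana, Kai

Round 1 — Fay becomes infected (initial).
Round 2 — checking thresholds:
  Ben: 1 of 6 neighbours < 2, below threshold.
  Dee: 1 of 4 neighbours < 2, below threshold.
  Kai: 1 of 6 neighbours < 6, below threshold.
  Omar: 1 of 3 neighbours ≥ 1, becomes infected.
Round 3 — checking thresholds:
  Ben: 2 of 6 neighbours ≥ 2, becomes infected.
  Dee: 1 of 4 neighbours < 2, below threshold.
  Kai: 1 of 6 neighbours < 6, below threshold.
  Mo: 1 of 5 neighbours < 3, below threshold.
Round 4 — checking thresholds:
  Dee: 2 of 4 neighbours ≥ 2, becomes infected.
  Jo: 1 of 4 neighbours ≥ 1, becomes infected.
  Kai: 2 of 6 neighbours < 6, below threshold.
  Mo: 2 of 5 neighbours < 3, below threshold.
Round 5 — checking thresholds:
  Kai: 4 of 6 neighbours < 6, below threshold.
  Mo: 3 of 5 neighbours ≥ 3, becomes infected.
Round 6 — no new infections; cascade stops.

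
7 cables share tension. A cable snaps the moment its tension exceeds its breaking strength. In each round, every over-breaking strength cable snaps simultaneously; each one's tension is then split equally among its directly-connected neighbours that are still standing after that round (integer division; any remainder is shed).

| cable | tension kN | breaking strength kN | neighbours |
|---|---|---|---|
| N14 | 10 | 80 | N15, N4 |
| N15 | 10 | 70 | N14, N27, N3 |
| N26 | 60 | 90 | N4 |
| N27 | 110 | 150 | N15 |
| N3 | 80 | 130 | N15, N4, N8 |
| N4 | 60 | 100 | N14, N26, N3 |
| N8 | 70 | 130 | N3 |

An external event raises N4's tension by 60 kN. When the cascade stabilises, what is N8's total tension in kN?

Round 1 — N4 at 120 > 100. N4 snaps.
  N4 sheds 120 kN to N14, N26, N3: 40 each.
    N14: 10+40 = 50 ≤ 80
    N26: 60+40 = 100 > 90
    N3: 80+40 = 120 ≤ 130
Round 2 — N26 snaps.
  N26 sheds 100 kN: no online neighbours, lost.
No further breaks.

70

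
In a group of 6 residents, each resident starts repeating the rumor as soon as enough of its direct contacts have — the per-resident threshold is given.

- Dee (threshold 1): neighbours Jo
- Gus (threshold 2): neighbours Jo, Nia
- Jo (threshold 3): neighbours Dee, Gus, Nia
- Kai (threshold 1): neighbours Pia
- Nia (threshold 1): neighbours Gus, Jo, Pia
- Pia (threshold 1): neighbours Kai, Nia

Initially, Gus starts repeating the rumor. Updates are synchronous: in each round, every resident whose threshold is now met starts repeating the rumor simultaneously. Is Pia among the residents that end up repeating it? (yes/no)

Round 1 — Gus starts repeating the rumor (initial).
Round 2 — checking thresholds:
  Jo: 1 of 3 neighbours < 3, holds.
  Nia: 1 of 3 neighbours ≥ 1, starts repeating the rumor.
Round 3 — checking thresholds:
  Jo: 2 of 3 neighbours < 3, holds.
  Pia: 1 of 2 neighbours ≥ 1, starts repeating the rumor.
Round 4 — checking thresholds:
  Jo: 2 of 3 neighbours < 3, holds.
  Kai: 1 of 1 neighbours ≥ 1, starts repeating the rumor.
Round 5 — no new spreads; cascade stops.

yes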